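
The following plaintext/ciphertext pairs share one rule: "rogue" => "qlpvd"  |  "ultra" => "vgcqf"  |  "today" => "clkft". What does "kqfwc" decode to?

draft

r(17)→q(16) and o(14)→l(11) fit y≡19x+5 (mod 26); the inverse of 19 mod 26 is 11. Treating letters as 0–25, the rule is x ↦ 19x + 5 (mod 26).
Decoding kqfwc: k(10)→11·(10−5)≡3=d; q(16)→11·(16−5)≡17=r; f(5)→11·(5−5)≡0=a; w(22)→11·(22−5)≡5=f; c(2)→11·(2−5)≡19=t (all mod 26).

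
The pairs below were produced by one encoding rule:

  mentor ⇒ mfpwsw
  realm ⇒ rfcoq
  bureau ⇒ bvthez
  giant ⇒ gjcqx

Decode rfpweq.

rental

In mentor: m→m is +0, e→f is +1, n→p is +2, t→w is +3 — the shift increases by 1 each position. Each letter shifts forward by its position index (0, 1, 2, …) — the shift grows by one for each successive letter.
Reversing it on rfpweq: r−0=r, f−1=e, p−2=n, w−3=t, e−4=a, q−5=l.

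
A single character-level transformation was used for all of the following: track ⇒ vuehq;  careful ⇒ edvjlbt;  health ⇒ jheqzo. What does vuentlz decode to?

trainer

In track: t→v is +2, r→u is +3, a→e is +4, c→h is +5 — the shift increases by 1 each position. Each letter shifts forward by (position + 2), i.e. 2, 3, 4, … — the shift grows by one for each successive letter.
Decoding vuentlz: v−2=t, u−3=r, e−4=a, n−5=i, t−6=n, l−7=e, z−8=r.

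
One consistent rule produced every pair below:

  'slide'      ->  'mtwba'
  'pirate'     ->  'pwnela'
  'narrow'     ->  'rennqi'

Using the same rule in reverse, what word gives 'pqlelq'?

s(18)→m(12) and l(11)→t(19) fit y≡25x+4 (mod 26); the inverse of 25 mod 26 is 25. Each letter's alphabet position (a=0..z=25) is mapped through 25·x+4 mod 26 — an affine cipher.
Undoing it on pqlelq: p(15)→25·(15−4)≡15=p; q(16)→25·(16−4)≡14=o; l(11)→25·(11−4)≡19=t; e(4)→25·(4−4)≡0=a; l(11)→25·(11−4)≡19=t; q(16)→25·(16−4)≡14=o (all mod 26).

potato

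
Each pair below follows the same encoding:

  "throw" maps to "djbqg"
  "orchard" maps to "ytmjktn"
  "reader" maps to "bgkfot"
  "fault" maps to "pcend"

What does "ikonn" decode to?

A repeating key of period 2 is used — shifts +10, +2 over and over.
Undoing it on ikonn: i−10=y, k−2=i, o−10=e, n−2=l, n−10=d.

yield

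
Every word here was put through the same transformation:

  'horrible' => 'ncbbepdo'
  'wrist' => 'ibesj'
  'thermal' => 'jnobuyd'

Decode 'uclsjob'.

monster

This is an affine cipher: with a=0,…,z=25, each position x becomes (17x+24) mod 26.
Undoing it on uclsjob: u(20)→23·(20−24)≡12=m; c(2)→23·(2−24)≡14=o; l(11)→23·(11−24)≡13=n; s(18)→23·(18−24)≡18=s; j(9)→23·(9−24)≡19=t; o(14)→23·(14−24)≡4=e; b(1)→23·(1−24)≡17=r (all mod 26).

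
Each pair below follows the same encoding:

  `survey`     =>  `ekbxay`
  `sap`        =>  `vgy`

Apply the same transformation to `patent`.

ztkzgv

Two steps: reverse the string, then apply a Caesar shift of +6.
Applying it to patent: reverse → tnetap; then shift: t+6=z, n+6=t, e+6=k, t+6=z, a+6=g, p+6=v.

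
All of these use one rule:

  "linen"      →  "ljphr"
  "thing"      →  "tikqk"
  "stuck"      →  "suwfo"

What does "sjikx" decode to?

sight

Each letter shifts forward by its position index (0, 1, 2, …) — the shift grows by one for each successive letter.
Undoing it on sjikx: s−0=s, j−1=i, i−2=g, k−3=h, x−4=t.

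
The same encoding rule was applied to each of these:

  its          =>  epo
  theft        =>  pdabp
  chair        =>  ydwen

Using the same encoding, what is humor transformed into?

dqikn

Compare letters: i→e is +22, t→p is +22, s→o is +22 — a constant shift. Each letter is shifted forward by 22 in the alphabet (a Caesar shift of +22).
For humor: h+22=d, u+22=q, m+22=i, o+22=k, r+22=n.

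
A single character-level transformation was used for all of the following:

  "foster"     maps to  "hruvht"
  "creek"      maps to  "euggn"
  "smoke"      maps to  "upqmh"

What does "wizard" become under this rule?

It's a Vigenère-style cipher with numeric key [2,3,2]: position i shifts by key[i mod 3].
Applying it to wizard: w+2=y, i+3=l, z+2=b, a+2=c, r+3=u, d+2=f.

ylbcuf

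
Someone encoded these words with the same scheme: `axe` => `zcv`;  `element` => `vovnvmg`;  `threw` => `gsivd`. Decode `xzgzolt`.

Each pair mirrors across the alphabet (a↔z, x↔c, e↔v): positions sum to 25. This is the alphabet-reversal cipher (Atbash): a becomes z, b becomes y, etc.
Decoding xzgzolt: x↔c, z↔a, g↔t, z↔a, o↔l, l↔o, t↔g.

catalog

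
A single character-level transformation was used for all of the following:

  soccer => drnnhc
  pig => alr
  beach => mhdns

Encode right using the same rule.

clrse

The shift depends on letter class: consonant s→d is +11, but vowel o→r is +3. Two shifts are in play — +3 for a/e/i/o/u, +11 for every other letter.
On right: r(cons)+11=c, i(vowel)+3=l, g(cons)+11=r, h(cons)+11=s, t(cons)+11=e.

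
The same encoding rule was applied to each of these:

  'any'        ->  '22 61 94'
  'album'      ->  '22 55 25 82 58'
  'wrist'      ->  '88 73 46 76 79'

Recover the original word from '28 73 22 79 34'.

crate

The formula is n = 3×(alphabet index, a=1) + 19.
Reversing it on 28 73 22 79 34: 28→(28−19)÷3=3=c, 73→(73−19)÷3=18=r, 22→(22−19)÷3=1=a, 79→(79−19)÷3=20=t, 34→(34−19)÷3=5=e.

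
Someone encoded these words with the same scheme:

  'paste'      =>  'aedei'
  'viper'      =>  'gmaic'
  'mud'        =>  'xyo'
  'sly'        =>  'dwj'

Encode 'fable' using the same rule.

The shift depends on letter class: consonant p→a is +11, but vowel a→e is +4. Vowels shift forward by 4 and consonants shift forward by 11.
Applying it to fable: f(cons)+11=q, a(vowel)+4=e, b(cons)+11=m, l(cons)+11=w, e(vowel)+4=i.

qemwi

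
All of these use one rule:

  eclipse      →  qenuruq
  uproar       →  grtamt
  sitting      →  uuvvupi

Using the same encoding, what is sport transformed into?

The shift depends on letter class: consonant c→e is +2, but vowel e→q is +12. Two shifts are in play — +12 for a/e/i/o/u, +2 for every other letter.
On sport: s(cons)+2=u, p(cons)+2=r, o(vowel)+12=a, r(cons)+2=t, t(cons)+2=v.

uratv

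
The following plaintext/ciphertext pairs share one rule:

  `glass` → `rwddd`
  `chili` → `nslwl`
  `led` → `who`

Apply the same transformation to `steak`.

dehdv

The rule splits by letter class: vowels +3, consonants +11.
For steak: s(cons)+11=d, t(cons)+11=e, e(vowel)+3=h, a(vowel)+3=d, k(cons)+11=v.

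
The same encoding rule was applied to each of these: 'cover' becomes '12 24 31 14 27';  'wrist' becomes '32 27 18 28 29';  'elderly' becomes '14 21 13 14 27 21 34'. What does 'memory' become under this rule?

22 14 22 24 27 34

Each letter is replaced by its alphabet position (a=1..z=26) + 9.
On memory: m=13→22, e=5→14, m=13→22, o=15→24, r=18→27, y=25→34.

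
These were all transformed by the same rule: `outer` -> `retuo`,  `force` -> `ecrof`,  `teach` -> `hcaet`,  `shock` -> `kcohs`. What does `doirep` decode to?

period

The output letters match the input read backwards: outer reversed is retuo. The word is simply reversed.
Decoding doirep: then reverse → period.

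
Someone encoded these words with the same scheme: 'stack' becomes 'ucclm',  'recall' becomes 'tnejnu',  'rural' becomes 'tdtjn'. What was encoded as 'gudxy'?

A repeating key of period 2 is used — shifts +2, +9 over and over.
Undoing it on gudxy: g−2=e, u−9=l, d−2=b, x−9=o, y−2=w.

elbow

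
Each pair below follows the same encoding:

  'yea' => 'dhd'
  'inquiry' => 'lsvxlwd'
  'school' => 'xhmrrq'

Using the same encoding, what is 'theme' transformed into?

ymhrh

The shift depends on letter class: consonant y→d is +5, but vowel e→h is +3. Vowels shift forward by 3 and consonants shift forward by 5.
On theme: t(cons)+5=y, h(cons)+5=m, e(vowel)+3=h, m(cons)+5=r, e(vowel)+3=h.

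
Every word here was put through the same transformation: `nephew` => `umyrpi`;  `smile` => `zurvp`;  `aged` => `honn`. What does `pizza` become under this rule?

In nephew: n→u is +7, e→m is +8, p→y is +9, h→r is +10 — the shift increases by 1 each position. Each letter shifts forward by (position + 7), i.e. 7, 8, 9, … — the shift grows by one for each successive letter.
For pizza: p+7=w, i+8=q, z+9=i, z+10=j, a+11=l.

wqijl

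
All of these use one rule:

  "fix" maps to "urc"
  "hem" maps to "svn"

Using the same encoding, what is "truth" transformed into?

Each pair mirrors across the alphabet (f↔u, i↔r, x↔c): positions sum to 25. This is the alphabet-reversal cipher (Atbash): a becomes z, b becomes y, etc.
Applying it to truth: t↔g, r↔i, u↔f, t↔g, h↔s.

gifgs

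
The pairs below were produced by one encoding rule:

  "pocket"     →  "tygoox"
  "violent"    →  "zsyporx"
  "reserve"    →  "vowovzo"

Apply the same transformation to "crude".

gveho

The shift depends on letter class: consonant p→t is +4, but vowel o→y is +10. Vowels shift forward by 10 and consonants shift forward by 4.
On crude: c(cons)+4=g, r(cons)+4=v, u(vowel)+10=e, d(cons)+4=h, e(vowel)+10=o.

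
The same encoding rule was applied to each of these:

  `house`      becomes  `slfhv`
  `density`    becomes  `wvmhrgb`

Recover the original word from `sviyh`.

herbs

Each pair mirrors across the alphabet (h↔s, o↔l, u↔f): positions sum to 25. Letters are reflected about the middle of the alphabet (position → 25−position): Atbash.
Decoding sviyh: s↔h, v↔e, i↔r, y↔b, h↔s.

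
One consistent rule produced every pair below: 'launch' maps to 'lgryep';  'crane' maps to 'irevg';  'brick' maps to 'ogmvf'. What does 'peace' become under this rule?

The output letters match the input read backwards, each shifted +4: launch reversed is hcnual. Two steps: reverse the string, then apply a Caesar shift of +4.
On peace: reverse → ecaep; then shift: e+4=i, c+4=g, a+4=e, e+4=i, p+4=t.

igeit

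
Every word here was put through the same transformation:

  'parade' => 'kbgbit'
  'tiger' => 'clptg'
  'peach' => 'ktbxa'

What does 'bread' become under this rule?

mgtbi

This is an affine cipher: with a=0,…,z=25, each position x becomes (11x+1) mod 26.
For bread: b(1)→11·1+1≡12=m; r(17)→11·17+1≡6=g; e(4)→11·4+1≡19=t; a(0)→11·0+1≡1=b; d(3)→11·3+1≡8=i (all mod 26).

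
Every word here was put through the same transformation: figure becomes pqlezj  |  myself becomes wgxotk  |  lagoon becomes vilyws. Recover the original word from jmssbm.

zenith

Shifts by position in figure: pos 0: f→p (+10), pos 1: i→q (+8), pos 2: g→l (+5), pos 3: u→e (+10), pos 4: r→z (+8), pos 5: e→j (+5) — repeating every 3. It's a Vigenère-style cipher with numeric key [10,8,5]: position i shifts by key[i mod 3].
Decoding jmssbm: j−10=z, m−8=e, s−5=n, s−10=i, b−8=t, m−5=h.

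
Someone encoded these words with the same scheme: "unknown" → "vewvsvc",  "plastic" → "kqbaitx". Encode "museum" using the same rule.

The output letters match the input read backwards, each shifted +8: unknown reversed is nwonknu. Two steps: reverse the string, then apply a Caesar shift of +8.
Applying it to museum: reverse → muesum; then shift: m+8=u, u+8=c, e+8=m, s+8=a, u+8=c, m+8=u.

ucmacu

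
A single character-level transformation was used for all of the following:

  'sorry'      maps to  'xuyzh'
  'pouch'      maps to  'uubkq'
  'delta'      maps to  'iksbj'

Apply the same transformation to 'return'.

wkacax

The shift increases by 1 at each position, starting from +5: 5, 6, 7, ….
Applying it to return: r+5=w, e+6=k, t+7=a, u+8=c, r+9=a, n+10=x.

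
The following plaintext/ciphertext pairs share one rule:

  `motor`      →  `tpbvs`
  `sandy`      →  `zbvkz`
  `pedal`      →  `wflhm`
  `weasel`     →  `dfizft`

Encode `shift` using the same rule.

ziqmu

It's a Vigenère-style cipher with numeric key [7,1,8]: position i shifts by key[i mod 3].
For shift: s+7=z, h+1=i, i+8=q, f+7=m, t+1=u.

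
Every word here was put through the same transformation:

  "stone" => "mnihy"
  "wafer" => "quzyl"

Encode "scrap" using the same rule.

Compare letters: s→m is +20, t→n is +20, o→i is +20 — a constant shift. Each letter is shifted forward by 20 in the alphabet (a Caesar shift of +20).
Applying it to scrap: s+20=m, c+20=w, r+20=l, a+20=u, p+20=j.

mwluj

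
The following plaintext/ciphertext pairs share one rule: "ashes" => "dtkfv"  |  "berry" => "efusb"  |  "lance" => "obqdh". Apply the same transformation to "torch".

wpudk

The shifts repeat in a cycle of length 2: positions 0,1,… shift by +3, +1, then the pattern repeats.
Applying it to torch: t+3=w, o+1=p, r+3=u, c+1=d, h+3=k.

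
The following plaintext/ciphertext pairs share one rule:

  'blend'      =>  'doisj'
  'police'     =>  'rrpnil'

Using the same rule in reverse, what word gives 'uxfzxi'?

suburb

Letter i (0-indexed) is shifted by i+2, so successive shifts are 2, 3, 4, ….
Decoding uxfzxi: u−2=s, x−3=u, f−4=b, z−5=u, x−6=r, i−7=b.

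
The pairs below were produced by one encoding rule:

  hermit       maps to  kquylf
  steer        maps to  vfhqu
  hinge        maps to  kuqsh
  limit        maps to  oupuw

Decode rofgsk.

occupy

It's a Vigenère-style cipher with numeric key [3,12]: position i shifts by key[i mod 2].
Undoing it on rofgsk: r−3=o, o−12=c, f−3=c, g−12=u, s−3=p, k−12=y.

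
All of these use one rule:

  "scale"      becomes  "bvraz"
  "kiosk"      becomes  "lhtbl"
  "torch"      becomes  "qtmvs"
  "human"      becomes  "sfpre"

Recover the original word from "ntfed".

s(18)→b(1) and c(2)→v(21) fit y≡15x+17 (mod 26); the inverse of 15 mod 26 is 7. Treating letters as 0–25, the rule is x ↦ 15x + 17 (mod 26).
Reversing it on ntfed: n(13)→7·(13−17)≡24=y; t(19)→7·(19−17)≡14=o; f(5)→7·(5−17)≡20=u; e(4)→7·(4−17)≡13=n; d(3)→7·(3−17)≡6=g (all mod 26).

young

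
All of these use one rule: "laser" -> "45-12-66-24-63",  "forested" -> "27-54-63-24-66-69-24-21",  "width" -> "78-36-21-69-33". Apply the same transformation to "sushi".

l(#12)→45 and a(#1)→12: differences scale by 3, so n = 3·pos + 9. The formula is n = 3×(alphabet index, a=1) + 9.
On sushi: s=19→66, u=21→72, s=19→66, h=8→33, i=9→36.

66-72-66-33-36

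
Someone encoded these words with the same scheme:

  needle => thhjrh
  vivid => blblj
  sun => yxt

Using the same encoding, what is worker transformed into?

crxqhx

Two shifts are in play — +3 for a/e/i/o/u, +6 for every other letter.
Applying it to worker: w(cons)+6=c, o(vowel)+3=r, r(cons)+6=x, k(cons)+6=q, e(vowel)+3=h, r(cons)+6=x.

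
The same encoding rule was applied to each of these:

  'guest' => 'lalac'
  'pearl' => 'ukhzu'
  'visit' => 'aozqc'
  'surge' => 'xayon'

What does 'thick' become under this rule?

ynpkt

The shift increases by 1 at each position, starting from +5: 5, 6, 7, ….
Applying it to thick: t+5=y, h+6=n, i+7=p, c+8=k, k+9=t.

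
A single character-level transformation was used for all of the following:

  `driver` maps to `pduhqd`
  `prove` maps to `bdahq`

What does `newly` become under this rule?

Compare letters: d→p is +12, r→d is +12, i→u is +12 — a constant shift. Each letter is shifted forward by 12 in the alphabet (a Caesar shift of +12).
Applying it to newly: n+12=z, e+12=q, w+12=i, l+12=x, y+12=k.

zqixk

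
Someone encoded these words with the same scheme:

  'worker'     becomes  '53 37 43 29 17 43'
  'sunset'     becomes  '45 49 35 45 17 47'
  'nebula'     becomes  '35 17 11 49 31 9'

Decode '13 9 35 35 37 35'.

w(#23)→53 and o(#15)→37: differences scale by 2, so n = 2·pos + 7. With a=1..z=26, the number is 2·pos + 7.
Reversing it on 13 9 35 35 37 35: 13→(13−7)÷2=3=c, 9→(9−7)÷2=1=a, 35→(35−7)÷2=14=n, 35→(35−7)÷2=14=n, 37→(37−7)÷2=15=o, 35→(35−7)÷2=14=n.

cannon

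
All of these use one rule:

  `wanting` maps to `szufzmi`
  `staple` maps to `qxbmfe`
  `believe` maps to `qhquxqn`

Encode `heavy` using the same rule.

The output letters match the input read backwards, each shifted +12: wanting reversed is gnitnaw. Read the word backwards and shift each letter +12.
On heavy: reverse → yvaeh; then shift: y+12=k, v+12=h, a+12=m, e+12=q, h+12=t.

khmqt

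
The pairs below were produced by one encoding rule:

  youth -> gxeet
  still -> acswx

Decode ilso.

acid

Letter i (0-indexed) is shifted by i+8, so successive shifts are 8, 9, 10, ….
Decoding ilso: i−8=a, l−9=c, s−10=i, o−11=d.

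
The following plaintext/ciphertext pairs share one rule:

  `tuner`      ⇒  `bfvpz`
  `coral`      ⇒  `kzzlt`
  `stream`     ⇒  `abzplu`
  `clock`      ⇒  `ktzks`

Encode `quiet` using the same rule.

yftpb

Two shifts are in play — +11 for a/e/i/o/u, +8 for every other letter.
On quiet: q(cons)+8=y, u(vowel)+11=f, i(vowel)+11=t, e(vowel)+11=p, t(cons)+8=b.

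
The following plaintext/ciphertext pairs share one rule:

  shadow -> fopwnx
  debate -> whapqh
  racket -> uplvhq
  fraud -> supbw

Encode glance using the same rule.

dgpclh

s(18)→f(5) and h(7)→o(14) fit y≡11x+15 (mod 26); the inverse of 11 mod 26 is 19. Treating letters as 0–25, the rule is x ↦ 11x + 15 (mod 26).
For glance: g(6)→11·6+15≡3=d; l(11)→11·11+15≡6=g; a(0)→11·0+15≡15=p; n(13)→11·13+15≡2=c; c(2)→11·2+15≡11=l; e(4)→11·4+15≡7=h (all mod 26).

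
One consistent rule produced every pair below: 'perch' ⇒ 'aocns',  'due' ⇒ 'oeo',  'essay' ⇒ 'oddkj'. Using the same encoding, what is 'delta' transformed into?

Vowels shift forward by 10 and consonants shift forward by 11.
For delta: d(cons)+11=o, e(vowel)+10=o, l(cons)+11=w, t(cons)+11=e, a(vowel)+10=k.

oowek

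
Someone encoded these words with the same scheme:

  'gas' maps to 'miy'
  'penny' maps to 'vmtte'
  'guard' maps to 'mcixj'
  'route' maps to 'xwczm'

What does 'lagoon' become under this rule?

The shift depends on letter class: consonant g→m is +6, but vowel a→i is +8. Vowels shift forward by 8 and consonants shift forward by 6.
For lagoon: l(cons)+6=r, a(vowel)+8=i, g(cons)+6=m, o(vowel)+8=w, o(vowel)+8=w, n(cons)+6=t.

rimwwt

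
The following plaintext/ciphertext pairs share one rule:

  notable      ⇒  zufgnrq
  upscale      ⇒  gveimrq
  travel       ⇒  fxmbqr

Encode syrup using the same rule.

eedab

Shifts by position in notable: pos 0: n→z (+12), pos 1: o→u (+6), pos 2: t→f (+12), pos 3: a→g (+6) — repeating every 2. It's a Vigenère-style cipher with numeric key [12,6]: position i shifts by key[i mod 2].
Applying it to syrup: s+12=e, y+6=e, r+12=d, u+6=a, p+12=b.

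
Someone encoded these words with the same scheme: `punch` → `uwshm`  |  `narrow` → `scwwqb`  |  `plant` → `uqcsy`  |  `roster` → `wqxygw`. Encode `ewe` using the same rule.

gbg

The shift depends on letter class: consonant p→u is +5, but vowel u→w is +2. Vowels shift forward by 2 and consonants shift forward by 5.
Applying it to ewe: e(vowel)+2=g, w(cons)+5=b, e(vowel)+2=g.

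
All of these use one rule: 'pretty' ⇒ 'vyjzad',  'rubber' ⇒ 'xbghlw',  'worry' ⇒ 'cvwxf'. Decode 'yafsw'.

Shifts by position in pretty: pos 0: p→v (+6), pos 1: r→y (+7), pos 2: e→j (+5), pos 3: t→z (+6), pos 4: t→a (+7), pos 5: y→d (+5) — repeating every 3. A repeating key of period 3 is used — shifts +6, +7, +5 over and over.
Decoding yafsw: y−6=s, a−7=t, f−5=a, s−6=m, w−7=p.

stamp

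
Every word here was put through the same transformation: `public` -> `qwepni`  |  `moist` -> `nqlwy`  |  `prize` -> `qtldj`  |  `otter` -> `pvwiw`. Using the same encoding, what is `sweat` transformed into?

tyhey

In public: p→q is +1, u→w is +2, b→e is +3, l→p is +4 — the shift increases by 1 each position. The shift increases by 1 at each position, starting from +1: 1, 2, 3, ….
Applying it to sweat: s+1=t, w+2=y, e+3=h, a+4=e, t+5=y.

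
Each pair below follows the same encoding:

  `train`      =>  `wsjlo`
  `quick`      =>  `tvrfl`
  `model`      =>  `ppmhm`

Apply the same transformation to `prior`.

A repeating key of period 3 is used — shifts +3, +1, +9 over and over.
On prior: p+3=s, r+1=s, i+9=r, o+3=r, r+1=s.

ssrrs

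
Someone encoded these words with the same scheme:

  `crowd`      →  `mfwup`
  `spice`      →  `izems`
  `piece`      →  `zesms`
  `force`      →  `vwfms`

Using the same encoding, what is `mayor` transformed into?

qgawf

c(2)→m(12) and r(17)→f(5) fit y≡3x+6 (mod 26); the inverse of 3 mod 26 is 9. Each letter's alphabet position (a=0..z=25) is mapped through 3·x+6 mod 26 — an affine cipher.
On mayor: m(12)→3·12+6≡16=q; a(0)→3·0+6≡6=g; y(24)→3·24+6≡0=a; o(14)→3·14+6≡22=w; r(17)→3·17+6≡5=f (all mod 26).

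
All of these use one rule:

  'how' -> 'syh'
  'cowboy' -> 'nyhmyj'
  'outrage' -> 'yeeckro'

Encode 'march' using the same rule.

Two shifts are in play — +10 for a/e/i/o/u, +11 for every other letter.
For march: m(cons)+11=x, a(vowel)+10=k, r(cons)+11=c, c(cons)+11=n, h(cons)+11=s.

xkcns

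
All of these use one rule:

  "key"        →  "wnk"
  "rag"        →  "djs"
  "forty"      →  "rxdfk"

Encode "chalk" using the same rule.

Two shifts are in play — +9 for a/e/i/o/u, +12 for every other letter.
On chalk: c(cons)+12=o, h(cons)+12=t, a(vowel)+9=j, l(cons)+12=x, k(cons)+12=w.

otjxw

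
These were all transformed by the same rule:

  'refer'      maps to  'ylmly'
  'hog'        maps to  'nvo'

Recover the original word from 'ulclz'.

The output letters match the input read backwards, each shifted +7: refer reversed is refer. The word is reversed, then every letter is shifted forward by 7.
Decoding ulclz: shift back: u−7=n, l−7=e, c−7=v, l−7=e, z−7=s → neves; then reverse → seven.

seven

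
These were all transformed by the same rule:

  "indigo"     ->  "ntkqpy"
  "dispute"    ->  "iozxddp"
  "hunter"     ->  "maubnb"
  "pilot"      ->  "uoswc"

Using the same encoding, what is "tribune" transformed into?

In indigo: i→n is +5, n→t is +6, d→k is +7, i→q is +8 — the shift increases by 1 each position. The shift increases by 1 at each position, starting from +5: 5, 6, 7, ….
On tribune: t+5=y, r+6=x, i+7=p, b+8=j, u+9=d, n+10=x, e+11=p.

yxpjdxp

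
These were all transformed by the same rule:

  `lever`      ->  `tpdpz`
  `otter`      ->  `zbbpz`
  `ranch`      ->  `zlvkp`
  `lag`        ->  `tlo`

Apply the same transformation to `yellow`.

Vowels shift forward by 11 and consonants shift forward by 8.
Applying it to yellow: y(cons)+8=g, e(vowel)+11=p, l(cons)+8=t, l(cons)+8=t, o(vowel)+11=z, w(cons)+8=e.

gpttze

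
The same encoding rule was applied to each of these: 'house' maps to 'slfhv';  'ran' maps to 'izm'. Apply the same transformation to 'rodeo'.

ilwvl

This is the alphabet-reversal cipher (Atbash): a becomes z, b becomes y, etc.
For rodeo: r↔i, o↔l, d↔w, e↔v, o↔l.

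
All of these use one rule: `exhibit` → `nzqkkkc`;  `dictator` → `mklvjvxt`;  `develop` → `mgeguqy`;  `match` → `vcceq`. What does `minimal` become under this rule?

Shifts by position in exhibit: pos 0: e→n (+9), pos 1: x→z (+2), pos 2: h→q (+9), pos 3: i→k (+2) — repeating every 2. It's a Vigenère-style cipher with numeric key [9,2]: position i shifts by key[i mod 2].
On minimal: m+9=v, i+2=k, n+9=w, i+2=k, m+9=v, a+2=c, l+9=u.

vkwkvcu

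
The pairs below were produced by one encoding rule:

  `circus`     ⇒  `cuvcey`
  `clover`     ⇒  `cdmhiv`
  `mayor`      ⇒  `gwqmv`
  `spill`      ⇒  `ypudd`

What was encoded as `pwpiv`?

paper

Each letter's alphabet position (a=0..z=25) is mapped through 3·x+22 mod 26 — an affine cipher.
Reversing it on pwpiv: p(15)→9·(15−22)≡15=p; w(22)→9·(22−22)≡0=a; p(15)→9·(15−22)≡15=p; i(8)→9·(8−22)≡4=e; v(21)→9·(21−22)≡17=r (all mod 26).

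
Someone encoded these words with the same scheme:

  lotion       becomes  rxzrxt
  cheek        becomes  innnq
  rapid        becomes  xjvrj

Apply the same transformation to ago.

jmx

The shift depends on letter class: consonant l→r is +6, but vowel o→x is +9. The rule splits by letter class: vowels +9, consonants +6.
For ago: a(vowel)+9=j, g(cons)+6=m, o(vowel)+9=x.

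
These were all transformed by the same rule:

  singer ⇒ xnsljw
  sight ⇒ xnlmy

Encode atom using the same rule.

fytr

It's a constant shift of +5 (ROT5).
On atom: a+5=f, t+5=y, o+5=t, m+5=r.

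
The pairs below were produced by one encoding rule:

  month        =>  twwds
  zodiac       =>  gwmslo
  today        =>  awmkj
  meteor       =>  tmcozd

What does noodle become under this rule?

In month: m→t is +7, o→w is +8, n→w is +9, t→d is +10 — the shift increases by 1 each position. Each letter shifts forward by (position + 7), i.e. 7, 8, 9, … — the shift grows by one for each successive letter.
On noodle: n+7=u, o+8=w, o+9=x, d+10=n, l+11=w, e+12=q.

uwxnwq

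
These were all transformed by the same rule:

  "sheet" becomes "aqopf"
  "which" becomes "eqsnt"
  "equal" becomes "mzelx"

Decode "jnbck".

In sheet: s→a is +8, h→q is +9, e→o is +10, e→p is +11 — the shift increases by 1 each position. Letter i (0-indexed) is shifted by i+8, so successive shifts are 8, 9, 10, ….
Undoing it on jnbck: j−8=b, n−9=e, b−10=r, c−11=r, k−12=y.

berry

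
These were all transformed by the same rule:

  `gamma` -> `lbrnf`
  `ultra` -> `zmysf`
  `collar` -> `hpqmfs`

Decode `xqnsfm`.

spiral

The shifts repeat in a cycle of length 2: positions 0,1,… shift by +5, +1, then the pattern repeats.
Undoing it on xqnsfm: x−5=s, q−1=p, n−5=i, s−1=r, f−5=a, m−1=l.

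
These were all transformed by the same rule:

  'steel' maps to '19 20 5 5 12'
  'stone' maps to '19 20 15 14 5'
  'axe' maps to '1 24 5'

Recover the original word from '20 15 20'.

Each letter is replaced by its alphabet position (a=1, b=2, …, z=26).
Decoding 20 15 20: 20=t, 15=o, 20=t.

tot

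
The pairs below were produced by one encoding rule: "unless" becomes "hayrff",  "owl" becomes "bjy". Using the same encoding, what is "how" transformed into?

ubj

Compare letters: u→h is +13, n→a is +13, l→y is +13 — a constant shift. This is a Caesar cipher with shift 13.
For how: h+13=u, o+13=b, w+13=j.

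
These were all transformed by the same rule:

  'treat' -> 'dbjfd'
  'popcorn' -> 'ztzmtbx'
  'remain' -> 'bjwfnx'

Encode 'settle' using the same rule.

The shift depends on letter class: consonant t→d is +10, but vowel e→j is +5. The rule splits by letter class: vowels +5, consonants +10.
Applying it to settle: s(cons)+10=c, e(vowel)+5=j, t(cons)+10=d, t(cons)+10=d, l(cons)+10=v, e(vowel)+5=j.

cjddvj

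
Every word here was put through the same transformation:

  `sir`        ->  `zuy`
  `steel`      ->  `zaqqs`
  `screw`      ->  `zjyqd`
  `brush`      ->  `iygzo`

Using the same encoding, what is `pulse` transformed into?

The shift depends on letter class: consonant s→z is +7, but vowel i→u is +12. The rule splits by letter class: vowels +12, consonants +7.
For pulse: p(cons)+7=w, u(vowel)+12=g, l(cons)+7=s, s(cons)+7=z, e(vowel)+12=q.

wgszq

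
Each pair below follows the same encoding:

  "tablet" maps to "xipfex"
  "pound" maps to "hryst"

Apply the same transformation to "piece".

The output letters match the input read backwards, each shifted +4: tablet reversed is telbat. Read the word backwards and shift each letter +4.
Applying it to piece: reverse → eceip; then shift: e+4=i, c+4=g, e+4=i, i+4=m, p+4=t.

igimt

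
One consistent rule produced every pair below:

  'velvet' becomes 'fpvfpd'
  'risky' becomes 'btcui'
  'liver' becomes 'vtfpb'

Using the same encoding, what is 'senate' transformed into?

cpxldp

The shift depends on letter class: consonant v→f is +10, but vowel e→p is +11. Two shifts are in play — +11 for a/e/i/o/u, +10 for every other letter.
On senate: s(cons)+10=c, e(vowel)+11=p, n(cons)+10=x, a(vowel)+11=l, t(cons)+10=d, e(vowel)+11=p.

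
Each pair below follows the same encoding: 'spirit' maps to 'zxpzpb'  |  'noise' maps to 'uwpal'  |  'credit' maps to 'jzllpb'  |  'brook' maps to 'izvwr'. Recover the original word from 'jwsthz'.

A repeating key of period 2 is used — shifts +7, +8 over and over.
Reversing it on jwsthz: j−7=c, w−8=o, s−7=l, t−8=l, h−7=a, z−8=r.

collar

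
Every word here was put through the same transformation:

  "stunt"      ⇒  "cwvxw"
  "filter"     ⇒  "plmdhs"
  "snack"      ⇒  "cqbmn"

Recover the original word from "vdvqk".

laugh

Shifts by position in stunt: pos 0: s→c (+10), pos 1: t→w (+3), pos 2: u→v (+1), pos 3: n→x (+10), pos 4: t→w (+3) — repeating every 3. It's a Vigenère-style cipher with numeric key [10,3,1]: position i shifts by key[i mod 3].
Reversing it on vdvqk: v−10=l, d−3=a, v−1=u, q−10=g, k−3=h.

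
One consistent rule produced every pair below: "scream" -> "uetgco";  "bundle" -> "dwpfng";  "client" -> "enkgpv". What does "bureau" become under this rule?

Compare letters: s→u is +2, c→e is +2, r→t is +2 — a constant shift. It's a constant shift of +2 (ROT2).
Applying it to bureau: b+2=d, u+2=w, r+2=t, e+2=g, a+2=c, u+2=w.

dwtgcw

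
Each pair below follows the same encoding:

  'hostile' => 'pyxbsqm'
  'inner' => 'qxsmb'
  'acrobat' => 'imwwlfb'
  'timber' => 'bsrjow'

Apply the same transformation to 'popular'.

xyucvfz

A repeating key of period 3 is used — shifts +8, +10, +5 over and over.
On popular: p+8=x, o+10=y, p+5=u, u+8=c, l+10=v, a+5=f, r+8=z.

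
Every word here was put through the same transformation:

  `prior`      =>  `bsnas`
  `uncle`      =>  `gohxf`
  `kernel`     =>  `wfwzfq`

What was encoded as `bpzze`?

Shifts by position in prior: pos 0: p→b (+12), pos 1: r→s (+1), pos 2: i→n (+5), pos 3: o→a (+12), pos 4: r→s (+1) — repeating every 3. A repeating key of period 3 is used — shifts +12, +1, +5 over and over.
Reversing it on bpzze: b−12=p, p−1=o, z−5=u, z−12=n, e−1=d.

pound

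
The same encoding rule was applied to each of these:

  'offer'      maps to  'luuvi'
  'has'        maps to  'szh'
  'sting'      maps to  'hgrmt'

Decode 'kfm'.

Each pair mirrors across the alphabet (o↔l, f↔u, f↔u): positions sum to 25. Each letter is replaced by its mirror in the alphabet: a↔z, b↔y, c↔x, and so on (the Atbash cipher).
Decoding kfm: k↔p, f↔u, m↔n.

pun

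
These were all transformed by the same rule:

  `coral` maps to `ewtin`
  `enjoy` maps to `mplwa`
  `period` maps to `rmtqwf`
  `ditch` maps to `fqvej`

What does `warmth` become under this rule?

The rule splits by letter class: vowels +8, consonants +2.
Applying it to warmth: w(cons)+2=y, a(vowel)+8=i, r(cons)+2=t, m(cons)+2=o, t(cons)+2=v, h(cons)+2=j.

yitovj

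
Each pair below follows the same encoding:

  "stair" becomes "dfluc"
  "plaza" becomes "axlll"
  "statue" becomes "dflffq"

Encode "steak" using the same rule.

dfpmv

Shifts by position in stair: pos 0: s→d (+11), pos 1: t→f (+12), pos 2: a→l (+11), pos 3: i→u (+12) — repeating every 2. The shifts repeat in a cycle of length 2: positions 0,1,… shift by +11, +12, then the pattern repeats.
On steak: s+11=d, t+12=f, e+11=p, a+12=m, k+11=v.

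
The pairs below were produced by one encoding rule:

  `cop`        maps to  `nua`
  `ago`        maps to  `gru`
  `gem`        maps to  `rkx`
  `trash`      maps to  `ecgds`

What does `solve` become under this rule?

duwgk

The shift depends on letter class: consonant c→n is +11, but vowel o→u is +6. Vowels shift forward by 6 and consonants shift forward by 11.
Applying it to solve: s(cons)+11=d, o(vowel)+6=u, l(cons)+11=w, v(cons)+11=g, e(vowel)+6=k.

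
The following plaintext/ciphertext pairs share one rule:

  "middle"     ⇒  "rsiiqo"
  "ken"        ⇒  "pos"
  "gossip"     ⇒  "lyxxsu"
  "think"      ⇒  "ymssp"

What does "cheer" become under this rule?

hmoow

The shift depends on letter class: consonant m→r is +5, but vowel i→s is +10. Two shifts are in play — +10 for a/e/i/o/u, +5 for every other letter.
On cheer: c(cons)+5=h, h(cons)+5=m, e(vowel)+10=o, e(vowel)+10=o, r(cons)+5=w.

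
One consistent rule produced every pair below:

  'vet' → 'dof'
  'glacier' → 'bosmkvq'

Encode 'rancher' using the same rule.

The output letters match the input read backwards, each shifted +10: vet reversed is tev. Read the word backwards and shift each letter +10.
On rancher: reverse → rehcnar; then shift: r+10=b, e+10=o, h+10=r, c+10=m, n+10=x, a+10=k, r+10=b.

bormxkb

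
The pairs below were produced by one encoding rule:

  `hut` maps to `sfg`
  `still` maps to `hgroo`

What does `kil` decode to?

pro

Each pair mirrors across the alphabet (h↔s, u↔f, t↔g): positions sum to 25. Each letter is replaced by its mirror in the alphabet: a↔z, b↔y, c↔x, and so on (the Atbash cipher).
Undoing it on kil: k↔p, i↔r, l↔o.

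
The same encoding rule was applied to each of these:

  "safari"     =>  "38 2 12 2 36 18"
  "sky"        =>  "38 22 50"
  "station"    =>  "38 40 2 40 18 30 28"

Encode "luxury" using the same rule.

24 42 48 42 36 50

Each letter becomes 2×(its alphabet position, a=1..z=26).
For luxury: l=12→24, u=21→42, x=24→48, u=21→42, r=18→36, y=25→50.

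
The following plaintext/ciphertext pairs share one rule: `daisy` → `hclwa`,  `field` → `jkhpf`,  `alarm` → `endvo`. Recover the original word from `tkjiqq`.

pigeon

Shifts by position in daisy: pos 0: d→h (+4), pos 1: a→c (+2), pos 2: i→l (+3), pos 3: s→w (+4), pos 4: y→a (+2) — repeating every 3. A repeating key of period 3 is used — shifts +4, +2, +3 over and over.
Reversing it on tkjiqq: t−4=p, k−2=i, j−3=g, i−4=e, q−2=o, q−3=n.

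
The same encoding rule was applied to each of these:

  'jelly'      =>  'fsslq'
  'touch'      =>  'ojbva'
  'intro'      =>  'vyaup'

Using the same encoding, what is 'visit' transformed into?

apzpc

The output letters match the input read backwards, each shifted +7: jelly reversed is yllej. Read the word backwards and shift each letter +7.
Applying it to visit: reverse → tisiv; then shift: t+7=a, i+7=p, s+7=z, i+7=p, v+7=c.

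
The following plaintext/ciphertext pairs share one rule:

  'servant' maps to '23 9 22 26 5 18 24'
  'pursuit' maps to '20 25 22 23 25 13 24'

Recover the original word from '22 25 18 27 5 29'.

runway

s is letter #19 and maps to 23: an offset of 4. The number is (letter's place in the alphabet, a=1) + 4.
Decoding 22 25 18 27 5 29: 22→(22−4)÷1=18=r, 25→(25−4)÷1=21=u, 18→(18−4)÷1=14=n, 27→(27−4)÷1=23=w, 5→(5−4)÷1=1=a, 29→(29−4)÷1=25=y.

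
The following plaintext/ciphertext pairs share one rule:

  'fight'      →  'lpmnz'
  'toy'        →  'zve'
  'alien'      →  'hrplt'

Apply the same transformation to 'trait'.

zxhpz

The shift depends on letter class: consonant f→l is +6, but vowel i→p is +7. Vowels shift forward by 7 and consonants shift forward by 6.
On trait: t(cons)+6=z, r(cons)+6=x, a(vowel)+7=h, i(vowel)+7=p, t(cons)+6=z.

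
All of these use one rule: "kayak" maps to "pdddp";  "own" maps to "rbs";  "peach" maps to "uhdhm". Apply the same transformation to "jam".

odr

Vowels shift forward by 3 and consonants shift forward by 5.
On jam: j(cons)+5=o, a(vowel)+3=d, m(cons)+5=r.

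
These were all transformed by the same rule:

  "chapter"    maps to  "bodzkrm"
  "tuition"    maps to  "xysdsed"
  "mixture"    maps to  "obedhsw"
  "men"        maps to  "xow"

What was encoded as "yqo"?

ego

The output letters match the input read backwards, each shifted +10: chapter reversed is retpahc. Two steps: reverse the string, then apply a Caesar shift of +10.
Undoing it on yqo: shift back: y−10=o, q−10=g, o−10=e → oge; then reverse → ego.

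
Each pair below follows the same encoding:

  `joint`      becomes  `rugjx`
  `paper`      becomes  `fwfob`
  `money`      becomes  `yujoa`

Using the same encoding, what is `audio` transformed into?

This is an affine cipher: with a=0,…,z=25, each position x becomes (11x+22) mod 26.
For audio: a(0)→11·0+22≡22=w; u(20)→11·20+22≡8=i; d(3)→11·3+22≡3=d; i(8)→11·8+22≡6=g; o(14)→11·14+22≡20=u (all mod 26).

widgu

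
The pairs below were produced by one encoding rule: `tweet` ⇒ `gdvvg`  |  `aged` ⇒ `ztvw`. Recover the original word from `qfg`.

This is the alphabet-reversal cipher (Atbash): a becomes z, b becomes y, etc.
Decoding qfg: q↔j, f↔u, g↔t.

jut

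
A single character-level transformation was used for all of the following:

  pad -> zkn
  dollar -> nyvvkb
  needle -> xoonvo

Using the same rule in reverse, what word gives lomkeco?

because

It's a constant shift of +10 (ROT10).
Decoding lomkeco: l−10=b, o−10=e, m−10=c, k−10=a, e−10=u, c−10=s, o−10=e.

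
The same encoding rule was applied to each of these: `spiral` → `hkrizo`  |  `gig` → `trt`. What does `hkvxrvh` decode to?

species

Each pair mirrors across the alphabet (s↔h, p↔k, i↔r): positions sum to 25. Each letter is replaced by its mirror in the alphabet: a↔z, b↔y, c↔x, and so on (the Atbash cipher).
Undoing it on hkvxrvh: h↔s, k↔p, v↔e, x↔c, r↔i, v↔e, h↔s.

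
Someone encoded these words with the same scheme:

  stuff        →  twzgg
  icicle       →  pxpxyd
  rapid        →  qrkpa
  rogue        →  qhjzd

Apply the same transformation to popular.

Each letter's alphabet position (a=0..z=25) is mapped through 3·x+17 mod 26 — an affine cipher.
Applying it to popular: p(15)→3·15+17≡10=k; o(14)→3·14+17≡7=h; p(15)→3·15+17≡10=k; u(20)→3·20+17≡25=z; l(11)→3·11+17≡24=y; a(0)→3·0+17≡17=r; r(17)→3·17+17≡16=q (all mod 26).

khkzyrq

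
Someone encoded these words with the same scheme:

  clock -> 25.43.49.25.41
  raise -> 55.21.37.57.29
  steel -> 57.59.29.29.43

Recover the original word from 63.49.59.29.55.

voter

With a=1..z=26, the number is 2·pos + 19.
Reversing it on 63.49.59.29.55: 63→(63−19)÷2=22=v, 49→(49−19)÷2=15=o, 59→(59−19)÷2=20=t, 29→(29−19)÷2=5=e, 55→(55−19)÷2=18=r.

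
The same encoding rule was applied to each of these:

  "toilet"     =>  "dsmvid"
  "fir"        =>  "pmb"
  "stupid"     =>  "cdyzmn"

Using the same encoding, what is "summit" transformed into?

cywwmd

The rule splits by letter class: vowels +4, consonants +10.
Applying it to summit: s(cons)+10=c, u(vowel)+4=y, m(cons)+10=w, m(cons)+10=w, i(vowel)+4=m, t(cons)+10=d.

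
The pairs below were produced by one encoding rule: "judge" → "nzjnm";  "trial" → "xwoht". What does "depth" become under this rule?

The shift increases by 1 at each position, starting from +4: 4, 5, 6, ….
Applying it to depth: d+4=h, e+5=j, p+6=v, t+7=a, h+8=p.

hjvap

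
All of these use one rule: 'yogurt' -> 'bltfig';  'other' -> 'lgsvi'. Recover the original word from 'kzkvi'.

This is the alphabet-reversal cipher (Atbash): a becomes z, b becomes y, etc.
Reversing it on kzkvi: k↔p, z↔a, k↔p, v↔e, i↔r.

paper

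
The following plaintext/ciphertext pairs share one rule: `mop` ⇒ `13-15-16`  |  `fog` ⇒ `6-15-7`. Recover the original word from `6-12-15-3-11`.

flock

Letters become their 1-indexed alphabet positions: a=1 … z=26.
Reversing it on 6-12-15-3-11: 6=f, 12=l, 15=o, 3=c, 11=k.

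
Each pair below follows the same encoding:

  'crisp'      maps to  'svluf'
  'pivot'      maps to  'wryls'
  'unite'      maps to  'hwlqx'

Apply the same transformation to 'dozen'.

qhcrg

The output letters match the input read backwards, each shifted +3: crisp reversed is psirc. The word is reversed, then every letter is shifted forward by 3.
Applying it to dozen: reverse → nezod; then shift: n+3=q, e+3=h, z+3=c, o+3=r, d+3=g.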